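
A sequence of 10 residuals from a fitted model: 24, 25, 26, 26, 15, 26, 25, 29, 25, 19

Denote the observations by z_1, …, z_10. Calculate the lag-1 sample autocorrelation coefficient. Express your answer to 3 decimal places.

-0.158

Mean z̄ = (24 + 25 + 26 + 26 + 15 + 26 + 25 + 29 + 25 + 19)/10 = 24.0000
Numerator Σ_{t=1}^{9}(z_t−z̄)(z_{t+1}−z̄) = -23.0000
Denominator Σ(z_t−z̄)² = 146.0000
r_1 = -23.0000 / 146.0000 = -0.158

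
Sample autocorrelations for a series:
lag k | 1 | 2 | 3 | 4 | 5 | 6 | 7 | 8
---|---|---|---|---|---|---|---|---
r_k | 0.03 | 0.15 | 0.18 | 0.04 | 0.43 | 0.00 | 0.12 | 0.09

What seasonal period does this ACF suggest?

The largest autocorrelation is r_5 = 0.43; the remaining lags stay at or below 0.18.
The dominant spike at lag 5 indicates a seasonal period of 5.

5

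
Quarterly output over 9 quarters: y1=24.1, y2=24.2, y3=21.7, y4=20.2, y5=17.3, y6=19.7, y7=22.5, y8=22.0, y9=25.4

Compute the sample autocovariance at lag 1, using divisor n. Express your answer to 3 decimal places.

Mean ȳ = (24.1 + 24.2 + 21.7 + 20.2 + 17.3 + 19.7 + 22.5 + 22.0 + 25.4)/9 = 21.9000
Σ_{t=1}^{8}(y_t−ȳ)(y_{t+1}−ȳ) = 21.9700
γ_1 = 21.9700 / 9 = 2.441

2.441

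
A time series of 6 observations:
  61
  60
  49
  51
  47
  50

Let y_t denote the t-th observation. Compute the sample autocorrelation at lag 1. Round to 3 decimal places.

0.371

Mean ȳ = (61 + 60 + 49 + 51 + 47 + 50)/6 = 53.0000
Deviations from mean: 8.0000, 7.0000, -4.0000, -2.0000, -6.0000, -3.0000
Numerator Σ_{t=1}^{5}(y_t−ȳ)(y_{t+1}−ȳ) = 66.0000
Denominator Σ(y_t−ȳ)² = 178.0000
r_1 = 66.0000 / 178.0000 = 0.371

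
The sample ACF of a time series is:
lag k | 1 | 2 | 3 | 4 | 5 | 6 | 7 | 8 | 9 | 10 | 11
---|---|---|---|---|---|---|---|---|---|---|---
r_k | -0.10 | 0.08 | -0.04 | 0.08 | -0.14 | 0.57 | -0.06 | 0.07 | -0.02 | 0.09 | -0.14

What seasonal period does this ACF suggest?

The largest autocorrelation is r_6 = 0.57; the remaining lags stay at or below 0.09.
The dominant spike at lag 6 indicates a seasonal period of 6.

6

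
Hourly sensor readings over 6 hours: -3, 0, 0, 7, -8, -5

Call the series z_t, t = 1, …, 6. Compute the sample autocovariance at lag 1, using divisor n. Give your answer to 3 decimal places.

Mean z̄ = (-3 + 0 + 0 + 7 − 8 − 5)/6 = -1.5000
Deviations: -1.5000, 1.5000, 1.5000, 8.5000, -6.5000, -3.5000
Σ_{t=1}^{5}(z_t−z̄)(z_{t+1}−z̄) = -19.7500
γ_1 = -19.7500 / 6 = -3.292

-3.292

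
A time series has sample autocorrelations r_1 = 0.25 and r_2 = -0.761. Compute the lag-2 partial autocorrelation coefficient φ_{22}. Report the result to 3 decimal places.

-0.878

φ_{22} = (r_2 − r_1²) / (1 − r_1²)
r_1² = (0.25)² = 0.0625
Numerator = -0.761 − 0.0625 = -0.8235; denominator = 1 − 0.0625 = 0.9375
φ_{22} = -0.8235 / 0.9375 = -0.878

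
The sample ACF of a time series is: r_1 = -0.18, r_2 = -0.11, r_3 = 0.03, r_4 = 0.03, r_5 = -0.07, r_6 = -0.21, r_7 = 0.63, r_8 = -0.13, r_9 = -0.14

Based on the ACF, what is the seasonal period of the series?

7

The largest autocorrelation is r_7 = 0.63; the remaining lags stay at or below 0.03.
The dominant spike at lag 7 indicates a seasonal period of 7.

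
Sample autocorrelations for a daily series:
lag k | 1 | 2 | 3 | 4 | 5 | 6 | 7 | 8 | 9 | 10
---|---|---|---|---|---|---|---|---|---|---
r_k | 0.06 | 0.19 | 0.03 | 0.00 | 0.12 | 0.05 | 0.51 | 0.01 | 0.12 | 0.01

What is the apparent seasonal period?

7

The largest autocorrelation is r_7 = 0.51; the remaining lags stay at or below 0.19.
The dominant spike at lag 7 indicates a seasonal period of 7.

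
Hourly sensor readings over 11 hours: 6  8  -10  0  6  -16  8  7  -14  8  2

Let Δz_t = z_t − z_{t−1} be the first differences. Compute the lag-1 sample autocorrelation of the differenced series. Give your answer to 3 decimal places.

First differences Δz: 2, -18, 10, 6, -22, 24, -1, -21, 22, -6
Mean of differences = -0.4000
Numerator Σ(Δz_t−Δz̄)(Δz_{t+1}−Δz̄) = -1413.1600
Denominator Σ(Δz_t−Δz̄)² = 2484.4000
r_1(Δz) = -1413.1600 / 2484.4000 = -0.569

-0.569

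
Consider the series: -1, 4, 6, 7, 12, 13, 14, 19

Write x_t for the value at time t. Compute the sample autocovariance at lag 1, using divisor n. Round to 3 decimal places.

Mean x̄ = (-1 + 4 + 6 + 7 + 12 + 13 + 14 + 19)/8 = 9.2500
Σ_{t=1}^{7}(x_t−x̄)(x_{t+1}−x̄) = 146.4375
γ_1 = 146.4375 / 8 = 18.305

18.305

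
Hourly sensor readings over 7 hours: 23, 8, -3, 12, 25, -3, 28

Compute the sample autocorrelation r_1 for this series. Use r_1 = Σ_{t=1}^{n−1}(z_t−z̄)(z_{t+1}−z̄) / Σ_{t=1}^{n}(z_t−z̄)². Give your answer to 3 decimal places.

Mean z̄ = (23 + 8 − 3 + 12 + 25 − 3 + 28)/7 = 12.8571
Σ(z_t−z̄)(z_{t+1}−z̄) = (-49.2653) + (77.0204) + (13.5918) + (-10.4082) + (-192.5510) + (-240.1224) = -401.7347
Denominator Σ(z_t−z̄)² = 1006.8571
r_1 = -401.7347 / 1006.8571 = -0.399

-0.399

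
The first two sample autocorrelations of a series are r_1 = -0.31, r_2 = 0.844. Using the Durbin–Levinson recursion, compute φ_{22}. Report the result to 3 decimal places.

φ_{22} = (r_2 − r_1²) / (1 − r_1²)
r_1² = (-0.31)² = 0.0961
Numerator = 0.844 − 0.0961 = 0.7479; denominator = 1 − 0.0961 = 0.9039
φ_{22} = 0.7479 / 0.9039 = 0.827

0.827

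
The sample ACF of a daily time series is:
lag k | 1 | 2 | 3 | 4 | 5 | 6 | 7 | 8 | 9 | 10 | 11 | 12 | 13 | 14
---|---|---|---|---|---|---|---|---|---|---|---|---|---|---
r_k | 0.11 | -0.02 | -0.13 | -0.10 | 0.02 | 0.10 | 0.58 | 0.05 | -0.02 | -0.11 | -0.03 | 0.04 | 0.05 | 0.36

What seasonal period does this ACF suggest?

The largest autocorrelation is r_7 = 0.58, with a weaker echo at lag 14 (0.36); the remaining lags stay at or below 0.11.
The dominant spike at lag 7 indicates a seasonal period of 7.

7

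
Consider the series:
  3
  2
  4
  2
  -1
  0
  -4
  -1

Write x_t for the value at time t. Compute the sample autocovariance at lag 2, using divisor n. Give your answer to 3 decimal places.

1.512

Mean x̄ = (3 + 2 + 4 + 2 − 1 + 0 − 4 − 1)/8 = 0.6250
Deviations: 2.3750, 1.3750, 3.3750, 1.3750, -1.6250, -0.6250, -4.6250, -1.6250
Σ_{t=1}^{6}(x_t−x̄)(x_{t+2}−x̄) = 12.0938
γ_2 = 12.0938 / 8 = 1.512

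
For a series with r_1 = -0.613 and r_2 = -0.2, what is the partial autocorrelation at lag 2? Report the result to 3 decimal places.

φ_{22} = (r_2 − r_1²) / (1 − r_1²)
r_1² = (-0.613)² = 0.375769
Numerator = -0.2 − 0.3758 = -0.5758; denominator = 1 − 0.3758 = 0.6242
φ_{22} = -0.5758 / 0.6242 = -0.922

-0.922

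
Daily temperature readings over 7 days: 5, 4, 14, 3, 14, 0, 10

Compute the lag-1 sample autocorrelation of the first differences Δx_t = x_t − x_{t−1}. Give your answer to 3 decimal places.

-0.839

First differences Δx: -1, 10, -11, 11, -14, 10
Mean of differences = 0.8333
Numerator Σ(Δx_t−Δx̄)(Δx_{t+1}−Δx̄) = -532.3611
Denominator Σ(Δx_t−Δx̄)² = 634.8333
r_1(Δx) = -532.3611 / 634.8333 = -0.839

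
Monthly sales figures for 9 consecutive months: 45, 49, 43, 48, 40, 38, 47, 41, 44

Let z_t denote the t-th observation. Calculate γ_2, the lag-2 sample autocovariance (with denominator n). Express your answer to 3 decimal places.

Mean z̄ = (45 + 49 + 43 + 48 + 40 + 38 + 47 + 41 + 44)/9 = 43.8889
Σ_{t=1}^{7}(z_t−z̄)(z_{t+2}−z̄) = 4.5309
γ_2 = 4.5309 / 9 = 0.503

0.503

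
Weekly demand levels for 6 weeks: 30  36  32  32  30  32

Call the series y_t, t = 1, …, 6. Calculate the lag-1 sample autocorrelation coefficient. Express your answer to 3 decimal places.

Mean ȳ = (30 + 36 + 32 + 32 + 30 + 32)/6 = 32.0000
Deviations from mean: -2.0000, 4.0000, 0.0000, 0.0000, -2.0000, 0.0000
Numerator Σ_{t=1}^{5}(y_t−ȳ)(y_{t+1}−ȳ) = -8.0000
Denominator Σ(y_t−ȳ)² = 24.0000
r_1 = -8.0000 / 24.0000 = -0.333

-0.333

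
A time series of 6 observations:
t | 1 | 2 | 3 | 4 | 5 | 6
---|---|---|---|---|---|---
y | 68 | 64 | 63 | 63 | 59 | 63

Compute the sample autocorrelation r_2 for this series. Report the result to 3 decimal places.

-0.005

Mean ȳ = (68 + 64 + 63 + 63 + 59 + 63)/6 = 63.3333
Deviations from mean: 4.6667, 0.6667, -0.3333, -0.3333, -4.3333, -0.3333
Σ(y_t−ȳ)(y_{t+2}−ȳ) = (-1.5556) + (-0.2222) + (1.4444) + (0.1111) = -0.2222
Denominator Σ(y_t−ȳ)² = 41.3333
r_2 = -0.2222 / 41.3333 = -0.005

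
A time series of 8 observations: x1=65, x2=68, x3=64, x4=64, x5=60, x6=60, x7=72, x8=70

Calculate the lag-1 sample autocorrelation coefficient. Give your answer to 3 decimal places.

0.214

Mean x̄ = (65 + 68 + 64 + 64 + 60 + 60 + 72 + 70)/8 = 65.3750
Deviations from mean: -0.3750, 2.6250, -1.3750, -1.3750, -5.3750, -5.3750, 6.6250, 4.6250
Σ(x_t−x̄)(x_{t+1}−x̄) = (-0.9844) + (-3.6094) + (1.8906) + (7.3906) + (28.8906) + (-35.6094) + (30.6406) = 28.6094
Denominator Σ(x_t−x̄)² = 133.8750
r_1 = 28.6094 / 133.8750 = 0.214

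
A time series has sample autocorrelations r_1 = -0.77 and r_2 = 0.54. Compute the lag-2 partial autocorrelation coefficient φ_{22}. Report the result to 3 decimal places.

-0.130

φ_{22} = (r_2 − r_1²) / (1 − r_1²)
r_1² = (-0.77)² = 0.5929
Numerator = 0.54 − 0.5929 = -0.0529; denominator = 1 − 0.5929 = 0.4071
φ_{22} = -0.0529 / 0.4071 = -0.130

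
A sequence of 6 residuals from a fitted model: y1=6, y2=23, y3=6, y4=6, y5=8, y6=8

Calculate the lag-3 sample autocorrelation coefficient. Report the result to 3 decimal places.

Mean ȳ = (6 + 23 + 6 + 6 + 8 + 8)/6 = 9.5000
Σ(y_t−ȳ)(y_{t+3}−ȳ) = (12.2500) + (-20.2500) + (5.2500) = -2.7500
Denominator Σ(y_t−ȳ)² = 223.5000
r_3 = -2.7500 / 223.5000 = -0.012

-0.012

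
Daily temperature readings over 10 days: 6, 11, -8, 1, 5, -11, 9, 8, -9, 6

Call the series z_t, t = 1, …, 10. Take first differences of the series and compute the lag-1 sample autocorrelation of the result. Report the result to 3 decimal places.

First differences Δz: 5, -19, 9, 4, -16, 20, -1, -17, 15
Mean of differences = 0.0000
Numerator Σ(Δz_t−Δz̄)(Δz_{t+1}−Δz̄) = -872.0000
Denominator Σ(Δz_t−Δz̄)² = 1654.0000
r_1(Δz) = -872.0000 / 1654.0000 = -0.527

-0.527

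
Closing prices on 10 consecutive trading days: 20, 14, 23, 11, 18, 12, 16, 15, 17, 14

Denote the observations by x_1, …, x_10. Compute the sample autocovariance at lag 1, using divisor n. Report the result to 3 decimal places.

-7.800

Mean x̄ = (20 + 14 + 23 + 11 + 18 + 12 + 16 + 15 + 17 + 14)/10 = 16.0000
Σ_{t=1}^{9}(x_t−x̄)(x_{t+1}−x̄) = -78.0000
γ_1 = -78.0000 / 10 = -7.800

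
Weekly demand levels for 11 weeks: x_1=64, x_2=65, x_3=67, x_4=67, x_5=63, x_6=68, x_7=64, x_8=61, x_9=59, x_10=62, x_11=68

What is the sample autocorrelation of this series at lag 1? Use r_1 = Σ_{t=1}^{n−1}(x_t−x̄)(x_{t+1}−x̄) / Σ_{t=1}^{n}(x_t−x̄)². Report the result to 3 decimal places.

0.247

Mean x̄ = (64 + 65 + 67 + 67 + 63 + 68 + 64 + 61 + 59 + 62 + 68)/11 = 64.3636
Numerator Σ_{t=1}^{10}(x_t−x̄)(x_{t+1}−x̄) = 21.8678
Denominator Σ(x_t−x̄)² = 88.5455
r_1 = 21.8678 / 88.5455 = 0.247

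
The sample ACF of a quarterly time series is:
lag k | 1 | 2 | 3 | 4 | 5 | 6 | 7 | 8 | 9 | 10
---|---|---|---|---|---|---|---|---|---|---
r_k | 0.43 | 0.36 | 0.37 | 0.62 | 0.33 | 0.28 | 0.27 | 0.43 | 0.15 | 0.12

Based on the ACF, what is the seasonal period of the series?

The largest autocorrelation is r_4 = 0.62; the remaining lags stay at or below 0.43. The elevated value at lag 1 (0.43), dropping to 0.36 at lag 2, reflects decaying short-term dependence rather than seasonality.
The dominant spike at lag 4 indicates a seasonal period of 4.

4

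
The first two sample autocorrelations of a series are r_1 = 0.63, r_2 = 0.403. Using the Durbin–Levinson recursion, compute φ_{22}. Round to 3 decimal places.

φ_{22} = (r_2 − r_1²) / (1 − r_1²)
r_1² = (0.63)² = 0.3969
Numerator = 0.403 − 0.3969 = 0.0061; denominator = 1 − 0.3969 = 0.6031
φ_{22} = 0.0061 / 0.6031 = 0.010

0.010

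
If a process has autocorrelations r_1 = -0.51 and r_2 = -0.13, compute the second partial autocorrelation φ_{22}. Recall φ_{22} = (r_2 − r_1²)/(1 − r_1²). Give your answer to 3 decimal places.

-0.527

φ_{22} = (r_2 − r_1²) / (1 − r_1²)
r_1² = (-0.51)² = 0.2601
Numerator = -0.13 − 0.2601 = -0.3901; denominator = 1 − 0.2601 = 0.7399
φ_{22} = -0.3901 / 0.7399 = -0.527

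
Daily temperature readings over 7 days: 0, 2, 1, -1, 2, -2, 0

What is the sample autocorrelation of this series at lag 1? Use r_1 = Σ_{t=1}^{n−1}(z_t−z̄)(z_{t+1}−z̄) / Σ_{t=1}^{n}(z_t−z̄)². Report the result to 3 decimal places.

-0.421

Mean z̄ = (0 + 2 + 1 − 1 + 2 − 2 + 0)/7 = 0.2857
Deviations from mean: -0.2857, 1.7143, 0.7143, -1.2857, 1.7143, -2.2857, -0.2857
Σ(z_t−z̄)(z_{t+1}−z̄) = (-0.4898) + (1.2245) + (-0.9184) + (-2.2041) + (-3.9184) + (0.6531) = -5.6531
Denominator Σ(z_t−z̄)² = 13.4286
r_1 = -5.6531 / 13.4286 = -0.421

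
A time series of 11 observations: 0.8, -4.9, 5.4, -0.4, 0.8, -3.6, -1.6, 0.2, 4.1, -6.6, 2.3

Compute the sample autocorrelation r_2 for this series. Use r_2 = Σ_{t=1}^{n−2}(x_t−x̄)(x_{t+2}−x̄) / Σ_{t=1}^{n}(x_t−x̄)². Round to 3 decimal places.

Mean x̄ = (0.8 − 4.9 + 5.4 − 0.4 + 0.8 − 3.6 − 1.6 + 0.2 + 4.1 − 6.6 + 2.3)/11 = -0.3182
Numerator Σ_{t=1}^{9}(x_t−x̄)(x_{t+2}−x̄) = 12.9466
Denominator Σ(x_t−x̄)² = 134.7164
r_2 = 12.9466 / 134.7164 = 0.096

0.096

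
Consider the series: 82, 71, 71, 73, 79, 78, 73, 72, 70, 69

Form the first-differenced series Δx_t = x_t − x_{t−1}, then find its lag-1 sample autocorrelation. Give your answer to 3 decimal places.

First differences Δx: -11, 0, 2, 6, -1, -5, -1, -2, -1
Mean of differences = -1.4444
Numerator Σ(Δx_t−Δx̄)(Δx_{t+1}−Δx̄) = 16.4691
Denominator Σ(Δx_t−Δx̄)² = 174.2222
r_1(Δx) = 16.4691 / 174.2222 = 0.095

0.095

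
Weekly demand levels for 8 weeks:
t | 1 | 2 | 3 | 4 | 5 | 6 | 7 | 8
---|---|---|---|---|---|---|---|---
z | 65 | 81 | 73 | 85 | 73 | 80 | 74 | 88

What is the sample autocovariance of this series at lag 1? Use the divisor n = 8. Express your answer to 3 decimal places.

-22.955

Mean z̄ = (65 + 81 + 73 + 85 + 73 + 80 + 74 + 88)/8 = 77.3750
Deviations: -12.3750, 3.6250, -4.3750, 7.6250, -4.3750, 2.6250, -3.3750, 10.6250
Σ_{t=1}^{7}(z_t−z̄)(z_{t+1}−z̄) = -183.6406
γ_1 = -183.6406 / 8 = -22.955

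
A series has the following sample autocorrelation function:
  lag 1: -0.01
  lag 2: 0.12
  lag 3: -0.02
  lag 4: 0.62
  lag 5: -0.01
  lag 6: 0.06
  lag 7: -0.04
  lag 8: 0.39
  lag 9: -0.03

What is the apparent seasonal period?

4

The largest autocorrelation is r_4 = 0.62, with a weaker echo at lag 8 (0.39); the remaining lags stay at or below 0.12.
The dominant spike at lag 4 indicates a seasonal period of 4.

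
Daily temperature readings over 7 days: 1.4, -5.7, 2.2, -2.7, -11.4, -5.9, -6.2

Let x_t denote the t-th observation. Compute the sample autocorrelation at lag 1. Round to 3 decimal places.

-0.024

Mean x̄ = (1.4 − 5.7 + 2.2 − 2.7 − 11.4 − 5.9 − 6.2)/7 = -4.0429
Σ(x_t−x̄)(x_{t+1}−x̄) = (-9.0196) + (-10.3453) + (8.3833) + (-9.8796) + (13.6633) + (4.0061) = -3.1918
Denominator Σ(x_t−x̄)² = 135.3771
r_1 = -3.1918 / 135.3771 = -0.024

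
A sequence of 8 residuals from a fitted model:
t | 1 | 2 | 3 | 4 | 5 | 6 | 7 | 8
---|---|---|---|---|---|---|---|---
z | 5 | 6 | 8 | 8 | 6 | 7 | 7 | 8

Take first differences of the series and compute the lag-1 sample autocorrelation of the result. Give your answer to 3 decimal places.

First differences Δz: 1, 2, 0, -2, 1, 0, 1
Mean of differences = 0.4286
Numerator Σ(Δz_t−Δz̄)(Δz_{t+1}−Δz̄) = -0.6122
Denominator Σ(Δz_t−Δz̄)² = 9.7143
r_1(Δz) = -0.6122 / 9.7143 = -0.063

-0.063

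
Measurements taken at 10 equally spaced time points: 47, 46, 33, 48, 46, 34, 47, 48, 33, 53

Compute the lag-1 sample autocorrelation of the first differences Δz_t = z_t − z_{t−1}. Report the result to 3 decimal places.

-0.478

First differences Δz: -1, -13, 15, -2, -12, 13, 1, -15, 20
Mean of differences = 0.6667
Numerator Σ(Δz_t−Δz̄)(Δz_{t+1}−Δz̄) = -637.7778
Denominator Σ(Δz_t−Δz̄)² = 1334.0000
r_1(Δz) = -637.7778 / 1334.0000 = -0.478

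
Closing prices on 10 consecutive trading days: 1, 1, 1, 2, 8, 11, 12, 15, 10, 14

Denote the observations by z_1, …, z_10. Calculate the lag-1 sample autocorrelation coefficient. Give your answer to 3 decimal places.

0.692

Mean z̄ = (1 + 1 + 1 + 2 + 8 + 11 + 12 + 15 + 10 + 14)/10 = 7.5000
Numerator Σ_{t=1}^{9}(z_t−z̄)(z_{t+1}−z̄) = 203.7500
Denominator Σ(z_t−z̄)² = 294.5000
r_1 = 203.7500 / 294.5000 = 0.692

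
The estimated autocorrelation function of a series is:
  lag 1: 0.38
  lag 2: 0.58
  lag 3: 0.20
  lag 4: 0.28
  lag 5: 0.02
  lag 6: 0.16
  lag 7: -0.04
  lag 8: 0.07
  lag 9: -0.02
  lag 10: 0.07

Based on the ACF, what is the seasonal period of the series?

The largest autocorrelation is r_2 = 0.58; the remaining lags stay at or below 0.38.
The dominant spike at lag 2 indicates a seasonal period of 2.

2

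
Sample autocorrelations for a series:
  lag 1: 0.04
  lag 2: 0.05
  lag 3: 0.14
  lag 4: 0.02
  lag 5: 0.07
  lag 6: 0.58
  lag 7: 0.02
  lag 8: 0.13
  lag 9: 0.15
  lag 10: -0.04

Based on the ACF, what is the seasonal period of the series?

The largest autocorrelation is r_6 = 0.58; the remaining lags stay at or below 0.15.
The dominant spike at lag 6 indicates a seasonal period of 6.

6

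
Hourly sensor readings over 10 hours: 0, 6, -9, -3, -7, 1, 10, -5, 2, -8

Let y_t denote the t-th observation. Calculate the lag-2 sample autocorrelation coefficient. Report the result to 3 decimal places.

0.019

Mean ȳ = (0 + 6 − 9 − 3 − 7 + 1 + 10 − 5 + 2 − 8)/10 = -1.3000
Numerator Σ_{t=1}^{8}(y_t−ȳ)(y_{t+2}−ȳ) = 6.7200
Denominator Σ(y_t−ȳ)² = 352.1000
r_2 = 6.7200 / 352.1000 = 0.019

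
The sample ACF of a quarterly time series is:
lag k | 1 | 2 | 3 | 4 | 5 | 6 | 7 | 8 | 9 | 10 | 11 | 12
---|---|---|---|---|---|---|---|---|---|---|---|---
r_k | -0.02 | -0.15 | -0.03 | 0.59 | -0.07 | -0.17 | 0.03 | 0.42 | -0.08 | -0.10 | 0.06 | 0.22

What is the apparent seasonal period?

The largest autocorrelation is r_4 = 0.59, with weaker echoes at lags 8 (0.42) and 12 (0.22); the remaining lags stay at or below 0.06.
The dominant spike at lag 4 indicates a seasonal period of 4.

4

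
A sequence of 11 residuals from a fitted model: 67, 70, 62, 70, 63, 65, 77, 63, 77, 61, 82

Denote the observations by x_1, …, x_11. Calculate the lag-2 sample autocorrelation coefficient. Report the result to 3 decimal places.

0.484

Mean x̄ = (67 + 70 + 62 + 70 + 63 + 65 + 77 + 63 + 77 + 61 + 82)/11 = 68.8182
Numerator Σ_{t=1}^{9}(x_t−x̄)(x_{t+2}−x̄) = 243.8430
Denominator Σ(x_t−x̄)² = 503.6364
r_2 = 243.8430 / 503.6364 = 0.484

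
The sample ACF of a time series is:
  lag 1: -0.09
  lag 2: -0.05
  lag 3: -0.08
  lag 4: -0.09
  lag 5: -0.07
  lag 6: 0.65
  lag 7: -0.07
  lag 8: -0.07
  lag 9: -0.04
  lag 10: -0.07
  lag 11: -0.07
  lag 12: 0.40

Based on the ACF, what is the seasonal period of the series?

6

The largest autocorrelation is r_6 = 0.65, with a weaker echo at lag 12 (0.40); the remaining lags stay at or below -0.04.
The dominant spike at lag 6 indicates a seasonal period of 6.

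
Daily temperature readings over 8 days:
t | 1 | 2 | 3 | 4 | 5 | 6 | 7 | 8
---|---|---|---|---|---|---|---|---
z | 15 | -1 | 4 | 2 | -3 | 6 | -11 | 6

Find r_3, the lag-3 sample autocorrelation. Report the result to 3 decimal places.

0.010

Mean z̄ = (15 − 1 + 4 + 2 − 3 + 6 − 11 + 6)/8 = 2.2500
Deviations from mean: 12.7500, -3.2500, 1.7500, -0.2500, -5.2500, 3.7500, -13.2500, 3.7500
Σ(z_t−z̄)(z_{t+3}−z̄) = (-3.1875) + (17.0625) + (6.5625) + (3.3125) + (-19.6875) = 4.0625
Denominator Σ(z_t−z̄)² = 407.5000
r_3 = 4.0625 / 407.5000 = 0.010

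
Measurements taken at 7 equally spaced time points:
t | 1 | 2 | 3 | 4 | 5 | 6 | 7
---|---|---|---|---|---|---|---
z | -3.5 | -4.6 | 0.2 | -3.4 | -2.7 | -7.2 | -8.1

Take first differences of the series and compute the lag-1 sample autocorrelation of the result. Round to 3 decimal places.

First differences Δz: -1.1, 4.8, -3.6, 0.7, -4.5, -0.9
Mean of differences = -0.7667
Numerator Σ(Δz_t−Δz̄)(Δz_{t+1}−Δz̄) = -26.7611
Denominator Σ(Δz_t−Δz̄)² = 55.2333
r_1(Δz) = -26.7611 / 55.2333 = -0.485

-0.485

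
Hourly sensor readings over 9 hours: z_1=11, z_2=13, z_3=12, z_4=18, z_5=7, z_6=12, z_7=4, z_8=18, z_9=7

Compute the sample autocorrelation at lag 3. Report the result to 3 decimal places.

-0.487

Mean z̄ = (11 + 13 + 12 + 18 + 7 + 12 + 4 + 18 + 7)/9 = 11.3333
Σ(z_t−z̄)(z_{t+3}−z̄) = (-2.2222) + (-7.2222) + (0.4444) + (-48.8889) + (-28.8889) + (-2.8889) = -89.6667
Denominator Σ(z_t−z̄)² = 184.0000
r_3 = -89.6667 / 184.0000 = -0.487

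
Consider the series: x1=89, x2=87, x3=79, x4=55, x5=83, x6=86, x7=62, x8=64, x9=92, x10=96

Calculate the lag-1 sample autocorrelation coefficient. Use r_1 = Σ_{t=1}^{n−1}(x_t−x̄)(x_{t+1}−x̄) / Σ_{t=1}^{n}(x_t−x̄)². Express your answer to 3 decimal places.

Mean x̄ = (89 + 87 + 79 + 55 + 83 + 86 + 62 + 64 + 92 + 96)/10 = 79.3000
Numerator Σ_{t=1}^{9}(x_t−x̄)(x_{t+1}−x̄) = 181.1100
Denominator Σ(x_t−x̄)² = 1776.1000
r_1 = 181.1100 / 1776.1000 = 0.102

0.102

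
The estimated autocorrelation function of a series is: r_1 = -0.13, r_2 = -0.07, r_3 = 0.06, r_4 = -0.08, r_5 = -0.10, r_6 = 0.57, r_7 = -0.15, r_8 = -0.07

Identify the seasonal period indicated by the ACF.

The largest autocorrelation is r_6 = 0.57; the remaining lags stay at or below 0.06.
The dominant spike at lag 6 indicates a seasonal period of 6.

6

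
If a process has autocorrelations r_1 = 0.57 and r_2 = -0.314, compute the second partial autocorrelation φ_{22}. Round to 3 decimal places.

φ_{22} = (r_2 − r_1²) / (1 − r_1²)
r_1² = (0.57)² = 0.3249
Numerator = -0.314 − 0.3249 = -0.6389; denominator = 1 − 0.3249 = 0.6751
φ_{22} = -0.6389 / 0.6751 = -0.946

-0.946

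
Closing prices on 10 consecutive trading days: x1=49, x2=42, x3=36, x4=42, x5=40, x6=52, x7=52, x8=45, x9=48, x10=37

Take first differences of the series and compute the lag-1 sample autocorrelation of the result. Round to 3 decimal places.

First differences Δx: -7, -6, 6, -2, 12, 0, -7, 3, -11
Mean of differences = -1.3333
Numerator Σ(Δx_t−Δx̄)(Δx_{t+1}−Δx̄) = -77.7778
Denominator Σ(Δx_t−Δx̄)² = 432.0000
r_1(Δx) = -77.7778 / 432.0000 = -0.180

-0.180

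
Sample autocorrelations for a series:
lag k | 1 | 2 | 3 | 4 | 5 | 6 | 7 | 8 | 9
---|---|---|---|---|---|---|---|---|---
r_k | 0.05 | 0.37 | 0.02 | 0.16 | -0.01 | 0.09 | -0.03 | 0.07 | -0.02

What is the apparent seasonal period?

The largest autocorrelation is r_2 = 0.37, with a weaker echo at lag 4 (0.16); the remaining lags stay at or below 0.09.
The dominant spike at lag 2 indicates a seasonal period of 2.

2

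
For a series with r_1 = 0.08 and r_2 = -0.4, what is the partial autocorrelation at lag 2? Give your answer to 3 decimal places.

φ_{22} = (r_2 − r_1²) / (1 − r_1²)
r_1² = (0.08)² = 0.0064
Numerator = -0.4 − 0.0064 = -0.4064; denominator = 1 − 0.0064 = 0.9936
φ_{22} = -0.4064 / 0.9936 = -0.409

-0.409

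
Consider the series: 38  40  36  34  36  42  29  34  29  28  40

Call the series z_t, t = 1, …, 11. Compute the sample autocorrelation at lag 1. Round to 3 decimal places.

Mean z̄ = (38 + 40 + 36 + 34 + 36 + 42 + 29 + 34 + 29 + 28 + 40)/11 = 35.0909
Numerator Σ_{t=1}^{10}(z_t−z̄)(z_{t+1}−z̄) = 2.6281
Denominator Σ(z_t−z̄)² = 232.9091
r_1 = 2.6281 / 232.9091 = 0.011

0.011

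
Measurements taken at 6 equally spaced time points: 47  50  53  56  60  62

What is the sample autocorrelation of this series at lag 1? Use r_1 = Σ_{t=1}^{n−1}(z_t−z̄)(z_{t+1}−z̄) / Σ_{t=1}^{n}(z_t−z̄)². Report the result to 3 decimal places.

0.523

Mean z̄ = (47 + 50 + 53 + 56 + 60 + 62)/6 = 54.6667
Deviations from mean: -7.6667, -4.6667, -1.6667, 1.3333, 5.3333, 7.3333
Numerator Σ_{t=1}^{5}(z_t−z̄)(z_{t+1}−z̄) = 87.5556
Denominator Σ(z_t−z̄)² = 167.3333
r_1 = 87.5556 / 167.3333 = 0.523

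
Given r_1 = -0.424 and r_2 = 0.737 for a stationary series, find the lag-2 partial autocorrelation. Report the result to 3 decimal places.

0.679

φ_{22} = (r_2 − r_1²) / (1 − r_1²)
r_1² = (-0.424)² = 0.179776
Numerator = 0.737 − 0.1798 = 0.5572; denominator = 1 − 0.1798 = 0.8202
φ_{22} = 0.5572 / 0.8202 = 0.679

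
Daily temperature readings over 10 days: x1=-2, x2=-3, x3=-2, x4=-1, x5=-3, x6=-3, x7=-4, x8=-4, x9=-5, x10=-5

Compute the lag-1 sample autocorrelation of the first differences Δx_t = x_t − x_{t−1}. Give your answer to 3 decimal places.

-0.347

First differences Δx: -1, 1, 1, -2, 0, -1, 0, -1, 0
Mean of differences = -0.3333
Numerator Σ(Δx_t−Δx̄)(Δx_{t+1}−Δx̄) = -2.7778
Denominator Σ(Δx_t−Δx̄)² = 8.0000
r_1(Δx) = -2.7778 / 8.0000 = -0.347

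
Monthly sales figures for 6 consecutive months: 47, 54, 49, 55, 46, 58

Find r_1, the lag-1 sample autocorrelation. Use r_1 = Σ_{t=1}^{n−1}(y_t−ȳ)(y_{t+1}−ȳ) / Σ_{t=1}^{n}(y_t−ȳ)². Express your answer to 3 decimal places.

Mean ȳ = (47 + 54 + 49 + 55 + 46 + 58)/6 = 51.5000
Σ(y_t−ȳ)(y_{t+1}−ȳ) = (-11.2500) + (-6.2500) + (-8.7500) + (-19.2500) + (-35.7500) = -81.2500
Denominator Σ(y_t−ȳ)² = 117.5000
r_1 = -81.2500 / 117.5000 = -0.691

-0.691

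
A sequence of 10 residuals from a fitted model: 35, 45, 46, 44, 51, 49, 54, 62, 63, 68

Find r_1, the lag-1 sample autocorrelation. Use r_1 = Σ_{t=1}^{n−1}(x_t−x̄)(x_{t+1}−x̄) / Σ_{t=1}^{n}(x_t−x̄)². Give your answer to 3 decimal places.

Mean x̄ = (35 + 45 + 46 + 44 + 51 + 49 + 54 + 62 + 63 + 68)/10 = 51.7000
Numerator Σ_{t=1}^{9}(x_t−x̄)(x_{t+1}−x̄) = 519.3100
Denominator Σ(x_t−x̄)² = 928.1000
r_1 = 519.3100 / 928.1000 = 0.560

0.560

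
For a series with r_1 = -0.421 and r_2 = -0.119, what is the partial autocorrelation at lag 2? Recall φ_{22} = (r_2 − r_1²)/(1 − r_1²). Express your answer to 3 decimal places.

φ_{22} = (r_2 − r_1²) / (1 − r_1²)
r_1² = (-0.421)² = 0.177241
Numerator = -0.119 − 0.1772 = -0.2962; denominator = 1 − 0.1772 = 0.8228
φ_{22} = -0.2962 / 0.8228 = -0.360

-0.360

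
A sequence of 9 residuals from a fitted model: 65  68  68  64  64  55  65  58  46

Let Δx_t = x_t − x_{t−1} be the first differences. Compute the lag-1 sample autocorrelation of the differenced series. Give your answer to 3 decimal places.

-0.298

First differences Δx: 3, 0, -4, 0, -9, 10, -7, -12
Mean of differences = -2.3750
Numerator Σ(Δx_t−Δx̄)(Δx_{t+1}−Δx̄) = -105.3906
Denominator Σ(Δx_t−Δx̄)² = 353.8750
r_1(Δx) = -105.3906 / 353.8750 = -0.298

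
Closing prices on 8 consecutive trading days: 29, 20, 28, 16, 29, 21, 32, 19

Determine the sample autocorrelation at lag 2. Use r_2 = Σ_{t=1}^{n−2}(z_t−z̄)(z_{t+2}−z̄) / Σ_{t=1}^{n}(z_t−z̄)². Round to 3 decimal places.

Mean z̄ = (29 + 20 + 28 + 16 + 29 + 21 + 32 + 19)/8 = 24.2500
Deviations from mean: 4.7500, -4.2500, 3.7500, -8.2500, 4.7500, -3.2500, 7.7500, -5.2500
Numerator Σ_{t=1}^{6}(z_t−z̄)(z_{t+2}−z̄) = 151.3750
Denominator Σ(z_t−z̄)² = 243.5000
r_2 = 151.3750 / 243.5000 = 0.622

0.622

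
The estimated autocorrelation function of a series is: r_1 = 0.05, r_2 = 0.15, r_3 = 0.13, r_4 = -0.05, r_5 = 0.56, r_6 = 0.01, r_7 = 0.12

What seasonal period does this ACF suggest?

The largest autocorrelation is r_5 = 0.56; the remaining lags stay at or below 0.15.
The dominant spike at lag 5 indicates a seasonal period of 5.

5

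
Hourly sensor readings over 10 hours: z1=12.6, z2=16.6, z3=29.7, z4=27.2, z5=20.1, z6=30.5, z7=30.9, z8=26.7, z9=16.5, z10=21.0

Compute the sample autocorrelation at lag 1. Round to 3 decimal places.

Mean z̄ = (12.6 + 16.6 + 29.7 + 27.2 + 20.1 + 30.5 + 30.9 + 26.7 + 16.5 + 21.0)/10 = 23.1800
Numerator Σ_{t=1}^{9}(z_t−z̄)(z_{t+1}−z̄) = 92.7316
Denominator Σ(z_t−z̄)² = 398.3360
r_1 = 92.7316 / 398.3360 = 0.233

0.233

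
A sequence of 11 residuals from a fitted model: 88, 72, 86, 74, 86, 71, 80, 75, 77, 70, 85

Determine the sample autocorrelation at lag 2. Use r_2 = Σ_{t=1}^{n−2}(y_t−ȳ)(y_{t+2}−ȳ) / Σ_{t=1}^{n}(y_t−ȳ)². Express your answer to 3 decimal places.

Mean ȳ = (88 + 72 + 86 + 74 + 86 + 71 + 80 + 75 + 77 + 70 + 85)/11 = 78.5455
Numerator Σ_{t=1}^{9}(y_t−ȳ)(y_{t+2}−ȳ) = 245.7686
Denominator Σ(y_t−ȳ)² = 452.7273
r_2 = 245.7686 / 452.7273 = 0.543

0.543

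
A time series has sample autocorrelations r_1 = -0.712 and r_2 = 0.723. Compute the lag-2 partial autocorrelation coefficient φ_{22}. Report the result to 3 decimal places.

φ_{22} = (r_2 − r_1²) / (1 − r_1²)
r_1² = (-0.712)² = 0.506944
Numerator = 0.723 − 0.5069 = 0.2161; denominator = 1 − 0.5069 = 0.4931
φ_{22} = 0.2161 / 0.4931 = 0.438

0.438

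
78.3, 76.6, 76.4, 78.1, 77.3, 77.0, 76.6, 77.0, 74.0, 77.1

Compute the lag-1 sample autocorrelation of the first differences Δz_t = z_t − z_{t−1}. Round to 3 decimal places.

First differences Δz: -1.7, -0.2, 1.7, -0.8, -0.3, -0.4, 0.4, -3.0, 3.1
Mean of differences = -0.1333
Numerator Σ(Δz_t−Δz̄)(Δz_{t+1}−Δz̄) = -12.0244
Denominator Σ(Δz_t−Δz̄)² = 25.3200
r_1(Δz) = -12.0244 / 25.3200 = -0.475

-0.475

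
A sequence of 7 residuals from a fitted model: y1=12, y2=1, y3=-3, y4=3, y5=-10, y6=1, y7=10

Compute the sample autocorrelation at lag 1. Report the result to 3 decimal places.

-0.054

Mean ȳ = (12 + 1 − 3 + 3 − 10 + 1 + 10)/7 = 2.0000
Deviations from mean: 10.0000, -1.0000, -5.0000, 1.0000, -12.0000, -1.0000, 8.0000
Σ(y_t−ȳ)(y_{t+1}−ȳ) = (-10.0000) + (5.0000) + (-5.0000) + (-12.0000) + (12.0000) + (-8.0000) = -18.0000
Denominator Σ(y_t−ȳ)² = 336.0000
r_1 = -18.0000 / 336.0000 = -0.054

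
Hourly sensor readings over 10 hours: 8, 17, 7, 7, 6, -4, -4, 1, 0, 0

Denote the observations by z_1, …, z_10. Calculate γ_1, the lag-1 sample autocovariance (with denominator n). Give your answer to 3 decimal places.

Mean z̄ = (8 + 17 + 7 + 7 + 6 − 4 − 4 + 1 + 0 + 0)/10 = 3.8000
Σ_{t=1}^{9}(z_t−z̄)(z_{t+1}−z̄) = 205.5600
γ_1 = 205.5600 / 10 = 20.556

20.556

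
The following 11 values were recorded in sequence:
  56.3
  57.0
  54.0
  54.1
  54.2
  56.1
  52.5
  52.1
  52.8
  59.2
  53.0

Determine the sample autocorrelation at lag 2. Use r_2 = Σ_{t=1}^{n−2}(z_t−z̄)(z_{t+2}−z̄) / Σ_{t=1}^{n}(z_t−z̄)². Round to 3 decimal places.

Mean z̄ = (56.3 + 57.0 + 54.0 + 54.1 + 54.2 + 56.1 + 52.5 + 52.1 + 52.8 + 59.2 + 53.0)/11 = 54.6636
Numerator Σ_{t=1}^{9}(z_t−z̄)(z_{t+2}−z̄) = -10.0808
Denominator Σ(z_t−z̄)² = 49.2455
r_2 = -10.0808 / 49.2455 = -0.205

-0.205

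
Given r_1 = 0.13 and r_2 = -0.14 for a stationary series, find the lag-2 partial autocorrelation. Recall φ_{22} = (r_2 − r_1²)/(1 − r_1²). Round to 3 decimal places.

-0.160

φ_{22} = (r_2 − r_1²) / (1 − r_1²)
r_1² = (0.13)² = 0.0169
Numerator = -0.14 − 0.0169 = -0.1569; denominator = 1 − 0.0169 = 0.9831
φ_{22} = -0.1569 / 0.9831 = -0.160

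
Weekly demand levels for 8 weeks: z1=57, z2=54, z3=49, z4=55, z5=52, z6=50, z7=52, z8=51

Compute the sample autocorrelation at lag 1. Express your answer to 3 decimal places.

-0.105

Mean z̄ = (57 + 54 + 49 + 55 + 52 + 50 + 52 + 51)/8 = 52.5000
Deviations from mean: 4.5000, 1.5000, -3.5000, 2.5000, -0.5000, -2.5000, -0.5000, -1.5000
Numerator Σ_{t=1}^{7}(z_t−z̄)(z_{t+1}−z̄) = -5.2500
Denominator Σ(z_t−z̄)² = 50.0000
r_1 = -5.2500 / 50.0000 = -0.105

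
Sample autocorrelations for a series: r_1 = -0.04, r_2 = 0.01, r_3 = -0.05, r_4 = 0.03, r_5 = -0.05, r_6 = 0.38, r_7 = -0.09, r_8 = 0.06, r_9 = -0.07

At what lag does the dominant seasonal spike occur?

6

The largest autocorrelation is r_6 = 0.38; the remaining lags stay at or below 0.06.
The dominant spike at lag 6 indicates a seasonal period of 6.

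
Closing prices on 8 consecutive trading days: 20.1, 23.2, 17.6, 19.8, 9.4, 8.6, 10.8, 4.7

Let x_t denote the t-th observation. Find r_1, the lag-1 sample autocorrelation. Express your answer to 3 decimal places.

0.488

Mean x̄ = (20.1 + 23.2 + 17.6 + 19.8 + 9.4 + 8.6 + 10.8 + 4.7)/8 = 14.2750
Σ(x_t−x̄)(x_{t+1}−x̄) = (51.9881) + (29.6756) + (18.3706) + (-26.9344) + (27.6656) + (19.7206) + (33.2731) = 153.7594
Denominator Σ(x_t−x̄)² = 314.8950
r_1 = 153.7594 / 314.8950 = 0.488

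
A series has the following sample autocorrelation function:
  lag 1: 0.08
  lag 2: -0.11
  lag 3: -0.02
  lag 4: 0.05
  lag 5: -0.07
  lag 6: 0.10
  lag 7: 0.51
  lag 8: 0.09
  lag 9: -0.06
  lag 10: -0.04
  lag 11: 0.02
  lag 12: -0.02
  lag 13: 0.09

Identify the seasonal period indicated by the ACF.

7

The largest autocorrelation is r_7 = 0.51; the remaining lags stay at or below 0.10.
The dominant spike at lag 7 indicates a seasonal period of 7.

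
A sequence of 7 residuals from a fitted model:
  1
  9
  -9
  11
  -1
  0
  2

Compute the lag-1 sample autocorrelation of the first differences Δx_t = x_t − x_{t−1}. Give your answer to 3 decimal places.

First differences Δx: 8, -18, 20, -12, 1, 2
Mean of differences = 0.1667
Numerator Σ(Δx_t−Δx̄)(Δx_{t+1}−Δx̄) = -752.5278
Denominator Σ(Δx_t−Δx̄)² = 936.8333
r_1(Δx) = -752.5278 / 936.8333 = -0.803

-0.803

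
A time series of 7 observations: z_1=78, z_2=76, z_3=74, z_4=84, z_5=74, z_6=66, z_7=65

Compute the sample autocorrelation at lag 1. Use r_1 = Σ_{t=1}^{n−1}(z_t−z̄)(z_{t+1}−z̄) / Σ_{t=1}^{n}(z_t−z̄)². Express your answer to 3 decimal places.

Mean z̄ = (78 + 76 + 74 + 84 + 74 + 66 + 65)/7 = 73.8571
Deviations from mean: 4.1429, 2.1429, 0.1429, 10.1429, 0.1429, -7.8571, -8.8571
Numerator Σ_{t=1}^{6}(z_t−z̄)(z_{t+1}−z̄) = 80.5510
Denominator Σ(z_t−z̄)² = 264.8571
r_1 = 80.5510 / 264.8571 = 0.304

0.304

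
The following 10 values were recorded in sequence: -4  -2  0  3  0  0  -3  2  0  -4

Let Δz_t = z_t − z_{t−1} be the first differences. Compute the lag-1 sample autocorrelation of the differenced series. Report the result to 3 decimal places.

First differences Δz: 2, 2, 3, -3, 0, -3, 5, -2, -4
Mean of differences = 0.0000
Numerator Σ(Δz_t−Δz̄)(Δz_{t+1}−Δz̄) = -16.0000
Denominator Σ(Δz_t−Δz̄)² = 80.0000
r_1(Δz) = -16.0000 / 80.0000 = -0.200

-0.200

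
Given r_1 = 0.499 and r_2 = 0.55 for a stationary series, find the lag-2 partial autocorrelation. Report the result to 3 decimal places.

φ_{22} = (r_2 − r_1²) / (1 − r_1²)
r_1² = (0.499)² = 0.249001
Numerator = 0.55 − 0.2490 = 0.3010; denominator = 1 − 0.2490 = 0.7510
φ_{22} = 0.3010 / 0.7510 = 0.401

0.401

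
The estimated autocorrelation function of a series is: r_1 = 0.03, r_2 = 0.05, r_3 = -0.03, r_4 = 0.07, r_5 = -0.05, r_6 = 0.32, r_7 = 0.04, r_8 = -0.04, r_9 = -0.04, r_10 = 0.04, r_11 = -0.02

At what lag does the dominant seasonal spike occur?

The largest autocorrelation is r_6 = 0.32; the remaining lags stay at or below 0.07.
The dominant spike at lag 6 indicates a seasonal period of 6.

6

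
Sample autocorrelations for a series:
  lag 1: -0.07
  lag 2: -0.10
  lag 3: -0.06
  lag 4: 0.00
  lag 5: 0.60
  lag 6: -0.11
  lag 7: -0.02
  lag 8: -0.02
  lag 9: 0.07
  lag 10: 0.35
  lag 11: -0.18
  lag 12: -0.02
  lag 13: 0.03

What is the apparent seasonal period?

The largest autocorrelation is r_5 = 0.60, with a weaker echo at lag 10 (0.35); the remaining lags stay at or below 0.07.
The dominant spike at lag 5 indicates a seasonal period of 5.

5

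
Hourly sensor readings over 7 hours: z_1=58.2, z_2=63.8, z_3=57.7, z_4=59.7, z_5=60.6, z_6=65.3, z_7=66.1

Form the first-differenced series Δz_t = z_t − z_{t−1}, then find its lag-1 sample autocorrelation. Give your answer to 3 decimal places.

-0.470

First differences Δz: 5.6, -6.1, 2.0, 0.9, 4.7, 0.8
Mean of differences = 1.3167
Numerator Σ(Δz_t−Δz̄)(Δz_{t+1}−Δz̄) = -40.2786
Denominator Σ(Δz_t−Δz̄)² = 85.7083
r_1(Δz) = -40.2786 / 85.7083 = -0.470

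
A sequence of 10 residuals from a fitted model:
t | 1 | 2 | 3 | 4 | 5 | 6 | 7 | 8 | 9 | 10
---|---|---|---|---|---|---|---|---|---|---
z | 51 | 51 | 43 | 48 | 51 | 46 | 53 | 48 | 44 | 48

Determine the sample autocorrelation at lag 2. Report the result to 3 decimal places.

Mean z̄ = (51 + 51 + 43 + 48 + 51 + 46 + 53 + 48 + 44 + 48)/10 = 48.3000
Numerator Σ_{t=1}^{8}(z_t−z̄)(z_{t+2}−z̄) = -35.4800
Denominator Σ(z_t−z̄)² = 96.1000
r_2 = -35.4800 / 96.1000 = -0.369

-0.369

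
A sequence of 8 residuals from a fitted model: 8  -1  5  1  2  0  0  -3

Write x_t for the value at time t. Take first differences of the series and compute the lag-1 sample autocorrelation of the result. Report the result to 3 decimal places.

First differences Δx: -9, 6, -4, 1, -2, 0, -3
Mean of differences = -1.5714
Numerator Σ(Δx_t−Δx̄)(Δx_{t+1}−Δx̄) = -84.8980
Denominator Σ(Δx_t−Δx̄)² = 129.7143
r_1(Δx) = -84.8980 / 129.7143 = -0.654

-0.654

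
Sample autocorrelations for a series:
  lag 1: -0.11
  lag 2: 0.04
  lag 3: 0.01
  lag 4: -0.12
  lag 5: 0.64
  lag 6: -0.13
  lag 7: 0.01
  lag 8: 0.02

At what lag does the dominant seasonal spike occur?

5

The largest autocorrelation is r_5 = 0.64; the remaining lags stay at or below 0.04.
The dominant spike at lag 5 indicates a seasonal period of 5.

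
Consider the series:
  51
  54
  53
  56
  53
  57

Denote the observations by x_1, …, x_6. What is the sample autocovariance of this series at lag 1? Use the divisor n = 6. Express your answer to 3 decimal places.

Mean x̄ = (51 + 54 + 53 + 56 + 53 + 57)/6 = 54.0000
Σ_{t=1}^{5}(x_t−x̄)(x_{t+1}−x̄) = -7.0000
γ_1 = -7.0000 / 6 = -1.167

-1.167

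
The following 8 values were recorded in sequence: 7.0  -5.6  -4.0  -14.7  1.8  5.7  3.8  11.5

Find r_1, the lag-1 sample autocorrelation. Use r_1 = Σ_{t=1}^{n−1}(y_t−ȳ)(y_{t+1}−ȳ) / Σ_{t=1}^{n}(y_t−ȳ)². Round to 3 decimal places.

Mean ȳ = (7.0 − 5.6 − 4.0 − 14.7 + 1.8 + 5.7 + 3.8 + 11.5)/8 = 0.6875
Σ(y_t−ȳ)(y_{t+1}−ȳ) = (-39.6898) + (29.4727) + (72.1289) + (-17.1186) + (5.5764) + (15.6014) + (33.6539) = 99.6248
Denominator Σ(y_t−ȳ)² = 491.0888
r_1 = 99.6248 / 491.0888 = 0.203

0.203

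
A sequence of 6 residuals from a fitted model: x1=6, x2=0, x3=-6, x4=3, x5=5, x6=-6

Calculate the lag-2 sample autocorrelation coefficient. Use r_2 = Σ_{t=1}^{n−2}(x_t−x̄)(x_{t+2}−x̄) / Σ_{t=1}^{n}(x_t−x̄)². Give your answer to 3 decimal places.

Mean x̄ = (6 + 0 − 6 + 3 + 5 − 6)/6 = 0.3333
Σ(x_t−x̄)(x_{t+2}−x̄) = (-35.8889) + (-0.8889) + (-29.5556) + (-16.8889) = -83.2222
Denominator Σ(x_t−x̄)² = 141.3333
r_2 = -83.2222 / 141.3333 = -0.589

-0.589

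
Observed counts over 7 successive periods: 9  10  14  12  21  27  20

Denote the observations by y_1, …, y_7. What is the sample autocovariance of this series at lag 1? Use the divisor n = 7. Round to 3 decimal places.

Mean ȳ = (9 + 10 + 14 + 12 + 21 + 27 + 20)/7 = 16.1429
Σ_{t=1}^{6}(y_t−ȳ)(y_{t+1}−ȳ) = 140.4082
γ_1 = 140.4082 / 7 = 20.058

20.058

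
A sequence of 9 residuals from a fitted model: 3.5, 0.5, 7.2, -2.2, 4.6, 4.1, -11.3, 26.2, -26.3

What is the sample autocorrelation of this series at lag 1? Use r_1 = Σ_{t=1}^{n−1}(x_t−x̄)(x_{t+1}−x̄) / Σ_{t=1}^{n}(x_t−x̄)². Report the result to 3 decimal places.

Mean x̄ = (3.5 + 0.5 + 7.2 − 2.2 + 4.6 + 4.1 − 11.3 + 26.2 − 26.3)/9 = 0.7000
Numerator Σ_{t=1}^{8}(x_t−x̄)(x_{t+1}−x̄) = -1054.0600
Denominator Σ(x_t−x̄)² = 1608.5600
r_1 = -1054.0600 / 1608.5600 = -0.655

-0.655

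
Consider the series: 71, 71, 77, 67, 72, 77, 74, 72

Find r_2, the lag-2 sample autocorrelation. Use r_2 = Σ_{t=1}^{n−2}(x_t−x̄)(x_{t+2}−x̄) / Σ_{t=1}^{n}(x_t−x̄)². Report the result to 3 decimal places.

Mean x̄ = (71 + 71 + 77 + 67 + 72 + 77 + 74 + 72)/8 = 72.6250
Deviations from mean: -1.6250, -1.6250, 4.3750, -5.6250, -0.6250, 4.3750, 1.3750, -0.6250
Numerator Σ_{t=1}^{6}(x_t−x̄)(x_{t+2}−x̄) = -28.9063
Denominator Σ(x_t−x̄)² = 77.8750
r_2 = -28.9063 / 77.8750 = -0.371

-0.371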